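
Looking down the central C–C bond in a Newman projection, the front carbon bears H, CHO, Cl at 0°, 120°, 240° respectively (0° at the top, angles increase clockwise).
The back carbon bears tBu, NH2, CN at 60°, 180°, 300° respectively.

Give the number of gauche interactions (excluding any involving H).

Non-H gauche pairs: CHO(120°)/tBu(60°); CHO(120°)/NH2(180°); Cl(240°)/NH2(180°); Cl(240°)/CN(300°) — 4 interactions.

4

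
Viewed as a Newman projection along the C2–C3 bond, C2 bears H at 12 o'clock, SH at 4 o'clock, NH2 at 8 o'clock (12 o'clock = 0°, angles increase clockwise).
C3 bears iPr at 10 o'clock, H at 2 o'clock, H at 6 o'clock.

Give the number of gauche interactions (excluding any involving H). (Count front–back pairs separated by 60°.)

1

Non-H gauche pairs: NH2(240°)/iPr(300°) — 1 interaction.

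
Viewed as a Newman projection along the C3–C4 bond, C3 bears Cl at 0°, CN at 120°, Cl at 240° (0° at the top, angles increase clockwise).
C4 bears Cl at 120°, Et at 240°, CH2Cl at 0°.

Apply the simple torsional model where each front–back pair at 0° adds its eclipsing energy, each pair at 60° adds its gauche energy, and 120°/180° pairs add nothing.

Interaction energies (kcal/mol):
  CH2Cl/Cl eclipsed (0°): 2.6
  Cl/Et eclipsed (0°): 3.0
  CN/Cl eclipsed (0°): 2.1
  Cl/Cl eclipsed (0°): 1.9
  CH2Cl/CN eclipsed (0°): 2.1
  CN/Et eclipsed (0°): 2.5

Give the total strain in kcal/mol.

7.7 kcal/mol

This conformer (eclipsed): Cl(0°)/CH2Cl(0°) eclipsed 2.6; CN(120°)/Cl(120°) eclipsed 2.1; Cl(240°)/Et(240°) eclipsed 3.0 → 7.7 kcal/mol.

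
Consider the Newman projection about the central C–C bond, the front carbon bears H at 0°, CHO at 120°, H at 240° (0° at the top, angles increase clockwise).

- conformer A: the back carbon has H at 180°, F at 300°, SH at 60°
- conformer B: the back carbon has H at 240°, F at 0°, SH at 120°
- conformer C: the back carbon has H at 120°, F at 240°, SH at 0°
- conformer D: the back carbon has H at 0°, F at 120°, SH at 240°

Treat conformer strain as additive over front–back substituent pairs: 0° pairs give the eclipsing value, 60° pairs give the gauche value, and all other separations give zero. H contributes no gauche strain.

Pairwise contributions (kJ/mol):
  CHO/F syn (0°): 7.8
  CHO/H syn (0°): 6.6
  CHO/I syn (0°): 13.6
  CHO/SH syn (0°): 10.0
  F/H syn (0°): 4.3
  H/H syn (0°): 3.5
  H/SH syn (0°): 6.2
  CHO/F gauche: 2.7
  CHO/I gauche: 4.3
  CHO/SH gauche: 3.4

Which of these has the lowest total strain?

A (staggered): CHO(120°)/SH(60°) gauche 3.4 → 3.4 kJ/mol.
B (eclipsed): H(0°)/F(0°) eclipsed 4.3; CHO(120°)/SH(120°) eclipsed 10.0; H(240°)/H(240°) eclipsed 3.5 → 17.8 kJ/mol.
C (eclipsed): H(0°)/SH(0°) eclipsed 6.2; CHO(120°)/H(120°) eclipsed 6.6; H(240°)/F(240°) eclipsed 4.3 → 17.1 kJ/mol.
D (eclipsed): H(0°)/H(0°) eclipsed 3.5; CHO(120°)/F(120°) eclipsed 7.8; H(240°)/SH(240°) eclipsed 6.2 → 17.5 kJ/mol.
A has the lowest total (3.4 kJ/mol).

A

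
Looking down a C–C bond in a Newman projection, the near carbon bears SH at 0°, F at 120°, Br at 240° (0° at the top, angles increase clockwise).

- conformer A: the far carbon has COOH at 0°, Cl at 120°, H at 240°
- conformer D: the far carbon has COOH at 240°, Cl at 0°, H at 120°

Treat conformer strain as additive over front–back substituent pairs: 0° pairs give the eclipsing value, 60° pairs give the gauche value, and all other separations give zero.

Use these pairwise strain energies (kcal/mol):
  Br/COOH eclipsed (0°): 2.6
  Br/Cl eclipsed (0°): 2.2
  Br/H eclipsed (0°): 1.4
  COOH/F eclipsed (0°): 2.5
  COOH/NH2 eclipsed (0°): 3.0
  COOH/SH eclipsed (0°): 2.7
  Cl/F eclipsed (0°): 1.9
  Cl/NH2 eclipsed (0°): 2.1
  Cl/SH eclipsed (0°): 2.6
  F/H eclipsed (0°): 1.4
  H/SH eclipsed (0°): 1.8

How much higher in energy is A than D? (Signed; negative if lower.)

-0.6 kcal/mol

A (eclipsed): SH–COOH eclipsed, F–Cl eclipsed, Br–H eclipsed; 2.7 + 1.9 + 1.4 = 6.0 kcal/mol.
D (eclipsed): SH–Cl eclipsed, F–H eclipsed, Br–COOH eclipsed; 2.6 + 1.4 + 2.6 = 6.6 kcal/mol.
E(A) − E(D) = 6.0 − 6.6 = -0.6 kcal/mol.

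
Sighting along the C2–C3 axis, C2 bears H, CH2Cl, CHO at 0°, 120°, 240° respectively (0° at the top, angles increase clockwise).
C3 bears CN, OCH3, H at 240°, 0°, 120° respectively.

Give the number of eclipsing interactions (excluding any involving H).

1

Non-H eclipsing pairs: CHO(240°)/CN(240°) — 1 interaction.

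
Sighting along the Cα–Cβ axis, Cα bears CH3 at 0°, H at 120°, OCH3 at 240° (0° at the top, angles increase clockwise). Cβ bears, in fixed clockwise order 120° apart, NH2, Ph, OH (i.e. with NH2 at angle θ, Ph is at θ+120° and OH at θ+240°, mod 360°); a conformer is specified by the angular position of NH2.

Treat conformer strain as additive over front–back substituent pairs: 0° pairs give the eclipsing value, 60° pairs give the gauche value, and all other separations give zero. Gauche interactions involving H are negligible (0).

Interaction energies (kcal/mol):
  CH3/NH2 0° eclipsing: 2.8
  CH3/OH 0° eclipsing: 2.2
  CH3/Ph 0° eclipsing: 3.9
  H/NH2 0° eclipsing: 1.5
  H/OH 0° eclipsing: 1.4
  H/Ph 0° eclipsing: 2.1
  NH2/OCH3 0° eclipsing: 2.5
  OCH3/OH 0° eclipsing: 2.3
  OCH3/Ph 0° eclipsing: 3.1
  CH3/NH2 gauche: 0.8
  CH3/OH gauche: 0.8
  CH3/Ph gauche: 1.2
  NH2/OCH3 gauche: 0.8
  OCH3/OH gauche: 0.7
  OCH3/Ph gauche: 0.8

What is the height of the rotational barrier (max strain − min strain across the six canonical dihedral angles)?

NH2 at 0° (eclipsed): CH3(0°)/NH2(0°) eclipsed 2.8; H(120°)/Ph(120°) eclipsed 2.1; OCH3(240°)/OH(240°) eclipsed 2.3 → 7.2 kcal/mol.
NH2 at 60° (staggered): CH3(0°)/NH2(60°) gauche 0.8; CH3(0°)/OH(300°) gauche 0.8; OCH3(240°)/Ph(180°) gauche 0.8; OCH3(240°)/OH(300°) gauche 0.7 → 3.1 kcal/mol.
NH2 at 120° (eclipsed): CH3(0°)/OH(0°) eclipsed 2.2; H(120°)/NH2(120°) eclipsed 1.5; OCH3(240°)/Ph(240°) eclipsed 3.1 → 6.8 kcal/mol.
NH2 at 180° (staggered): CH3(0°)/Ph(300°) gauche 1.2; CH3(0°)/OH(60°) gauche 0.8; OCH3(240°)/NH2(180°) gauche 0.8; OCH3(240°)/Ph(300°) gauche 0.8 → 3.6 kcal/mol.
NH2 at 240° (eclipsed): CH3(0°)/Ph(0°) eclipsed 3.9; H(120°)/OH(120°) eclipsed 1.4; OCH3(240°)/NH2(240°) eclipsed 2.5 → 7.8 kcal/mol.
NH2 at 300° (staggered): CH3(0°)/NH2(300°) gauche 0.8; CH3(0°)/Ph(60°) gauche 1.2; OCH3(240°)/NH2(300°) gauche 0.8; OCH3(240°)/OH(180°) gauche 0.7 → 3.5 kcal/mol.
Max at 240° (7.8 kcal/mol), min at 60° (3.1 kcal/mol); barrier = 4.7 kcal/mol.

4.7 kcal/mol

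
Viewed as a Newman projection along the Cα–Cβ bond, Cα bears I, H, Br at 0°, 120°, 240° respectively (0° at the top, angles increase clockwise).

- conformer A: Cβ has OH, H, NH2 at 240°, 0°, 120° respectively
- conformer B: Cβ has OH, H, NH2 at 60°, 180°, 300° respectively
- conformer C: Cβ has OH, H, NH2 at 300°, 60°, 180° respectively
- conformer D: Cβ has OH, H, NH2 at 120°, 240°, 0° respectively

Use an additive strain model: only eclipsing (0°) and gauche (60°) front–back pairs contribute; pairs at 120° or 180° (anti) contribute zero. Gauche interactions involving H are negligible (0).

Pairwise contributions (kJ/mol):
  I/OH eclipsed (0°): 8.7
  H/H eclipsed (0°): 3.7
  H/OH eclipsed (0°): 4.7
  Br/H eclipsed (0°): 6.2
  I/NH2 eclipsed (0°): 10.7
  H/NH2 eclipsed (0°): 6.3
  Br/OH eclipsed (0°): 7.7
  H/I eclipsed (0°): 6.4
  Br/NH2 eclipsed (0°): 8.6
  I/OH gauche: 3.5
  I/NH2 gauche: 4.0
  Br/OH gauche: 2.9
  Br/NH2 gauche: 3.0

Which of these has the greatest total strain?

D

A is eclipsed. I at 0° is eclipsed with H at 0° (6.4); H at 120° is eclipsed with NH2 at 120° (6.3); Br at 240° is eclipsed with OH at 240° (7.7). Total 20.4 kJ/mol.
B is staggered. I at 0° is gauche with OH at 60° (3.5); I at 0° is gauche with NH2 at 300° (4.0); Br at 240° is gauche with NH2 at 300° (3.0). Total 10.5 kJ/mol.
C is staggered. I at 0° is gauche with OH at 300° (3.5); Br at 240° is gauche with OH at 300° (2.9); Br at 240° is gauche with NH2 at 180° (3.0). Total 9.4 kJ/mol.
D is eclipsed. I at 0° is eclipsed with NH2 at 0° (10.7); H at 120° is eclipsed with OH at 120° (4.7); Br at 240° is eclipsed with H at 240° (6.2). Total 21.6 kJ/mol.
D has the highest total (21.6 kJ/mol).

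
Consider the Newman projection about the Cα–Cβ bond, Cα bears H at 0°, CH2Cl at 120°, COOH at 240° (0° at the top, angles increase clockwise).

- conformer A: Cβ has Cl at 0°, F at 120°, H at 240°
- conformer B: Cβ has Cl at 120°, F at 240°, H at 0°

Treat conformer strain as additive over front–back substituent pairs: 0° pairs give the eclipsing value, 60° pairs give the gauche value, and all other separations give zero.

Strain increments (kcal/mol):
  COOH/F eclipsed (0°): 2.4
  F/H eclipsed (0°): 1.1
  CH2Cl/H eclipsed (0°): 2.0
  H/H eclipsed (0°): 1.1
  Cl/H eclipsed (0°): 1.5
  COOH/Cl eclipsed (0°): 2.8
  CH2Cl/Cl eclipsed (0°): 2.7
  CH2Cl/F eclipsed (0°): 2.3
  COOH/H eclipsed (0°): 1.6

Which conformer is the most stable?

A (eclipsed): H–Cl eclipsed, CH2Cl–F eclipsed, COOH–H eclipsed; 1.5 + 2.3 + 1.6 = 5.4 kcal/mol.
B (eclipsed): H–H eclipsed, CH2Cl–Cl eclipsed, COOH–F eclipsed; 1.1 + 2.7 + 2.4 = 6.2 kcal/mol.
A has the lowest total (5.4 kcal/mol).

A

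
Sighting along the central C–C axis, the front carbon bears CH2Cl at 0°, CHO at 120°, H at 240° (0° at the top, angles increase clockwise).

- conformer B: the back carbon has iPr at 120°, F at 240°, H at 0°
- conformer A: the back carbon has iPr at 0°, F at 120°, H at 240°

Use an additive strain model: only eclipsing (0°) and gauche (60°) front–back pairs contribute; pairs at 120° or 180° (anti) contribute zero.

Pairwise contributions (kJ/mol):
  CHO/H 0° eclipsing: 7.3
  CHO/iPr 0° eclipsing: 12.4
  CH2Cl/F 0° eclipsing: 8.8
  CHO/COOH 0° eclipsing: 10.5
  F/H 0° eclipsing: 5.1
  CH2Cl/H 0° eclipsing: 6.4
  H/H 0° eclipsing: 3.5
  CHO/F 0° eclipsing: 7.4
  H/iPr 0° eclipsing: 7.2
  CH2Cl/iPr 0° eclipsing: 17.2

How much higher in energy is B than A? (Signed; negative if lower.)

B (eclipsed): CH2Cl–H eclipsed, CHO–iPr eclipsed, H–F eclipsed; 6.4 + 12.4 + 5.1 = 23.9 kJ/mol.
A (eclipsed): CH2Cl–iPr eclipsed, CHO–F eclipsed, H–H eclipsed; 17.2 + 7.4 + 3.5 = 28.1 kJ/mol.
E(B) − E(A) = 23.9 − 28.1 = -4.2 kJ/mol.

-4.2 kJ/mol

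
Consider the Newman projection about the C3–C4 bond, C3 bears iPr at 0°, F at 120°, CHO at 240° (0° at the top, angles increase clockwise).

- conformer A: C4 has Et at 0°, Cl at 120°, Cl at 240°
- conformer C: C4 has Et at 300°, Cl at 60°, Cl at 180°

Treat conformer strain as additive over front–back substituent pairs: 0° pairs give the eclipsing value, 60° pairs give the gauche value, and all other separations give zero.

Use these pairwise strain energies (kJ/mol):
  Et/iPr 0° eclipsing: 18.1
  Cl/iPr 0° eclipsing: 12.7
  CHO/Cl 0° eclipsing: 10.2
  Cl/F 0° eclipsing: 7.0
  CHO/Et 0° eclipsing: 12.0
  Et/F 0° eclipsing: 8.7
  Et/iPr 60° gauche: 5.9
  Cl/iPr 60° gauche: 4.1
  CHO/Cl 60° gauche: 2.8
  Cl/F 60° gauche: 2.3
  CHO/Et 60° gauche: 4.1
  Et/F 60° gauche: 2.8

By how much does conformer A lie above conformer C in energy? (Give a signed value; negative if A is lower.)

A (eclipsed): iPr–Et eclipsed, F–Cl eclipsed, CHO–Cl eclipsed; 18.1 + 7.0 + 10.2 = 35.3 kJ/mol.
C (staggered): iPr–Et gauche, iPr–Cl gauche, F–Cl gauche, F–Cl gauche, CHO–Et gauche, CHO–Cl gauche; 5.9 + 4.1 + 2.3 + 2.3 + 4.1 + 2.8 = 21.5 kJ/mol.
E(A) − E(C) = 35.3 − 21.5 = +13.8 kJ/mol.

+13.8 kJ/mol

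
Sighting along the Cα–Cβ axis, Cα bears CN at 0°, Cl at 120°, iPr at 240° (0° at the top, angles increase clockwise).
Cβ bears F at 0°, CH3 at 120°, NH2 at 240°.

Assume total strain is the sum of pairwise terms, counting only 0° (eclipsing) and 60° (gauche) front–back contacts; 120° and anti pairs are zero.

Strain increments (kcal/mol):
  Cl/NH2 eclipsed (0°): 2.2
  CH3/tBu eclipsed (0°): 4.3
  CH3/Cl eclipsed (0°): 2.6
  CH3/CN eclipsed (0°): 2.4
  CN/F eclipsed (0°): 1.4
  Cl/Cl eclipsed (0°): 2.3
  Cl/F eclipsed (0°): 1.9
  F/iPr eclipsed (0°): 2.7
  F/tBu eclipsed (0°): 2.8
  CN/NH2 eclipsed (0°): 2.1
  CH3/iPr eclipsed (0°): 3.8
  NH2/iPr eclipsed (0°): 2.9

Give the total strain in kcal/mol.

6.9 kcal/mol

This conformer (eclipsed): CN(0°)/F(0°) eclipsed 1.4; Cl(120°)/CH3(120°) eclipsed 2.6; iPr(240°)/NH2(240°) eclipsed 2.9 → 6.9 kcal/mol.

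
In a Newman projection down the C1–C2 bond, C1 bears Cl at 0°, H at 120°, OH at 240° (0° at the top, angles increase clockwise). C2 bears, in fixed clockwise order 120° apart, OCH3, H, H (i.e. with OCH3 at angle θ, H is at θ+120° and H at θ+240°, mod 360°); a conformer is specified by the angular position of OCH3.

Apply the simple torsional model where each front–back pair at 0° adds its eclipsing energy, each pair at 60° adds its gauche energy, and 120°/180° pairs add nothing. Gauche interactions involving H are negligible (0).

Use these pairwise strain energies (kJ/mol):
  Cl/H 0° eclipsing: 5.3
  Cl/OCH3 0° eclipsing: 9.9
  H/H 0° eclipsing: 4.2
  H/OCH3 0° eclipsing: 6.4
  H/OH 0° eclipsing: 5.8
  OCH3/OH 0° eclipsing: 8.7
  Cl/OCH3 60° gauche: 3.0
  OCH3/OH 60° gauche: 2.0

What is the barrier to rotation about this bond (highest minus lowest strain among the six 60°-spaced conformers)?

OCH3 at 0° (eclipsed): Cl(0°)/OCH3(0°) eclipsed 9.9; H(120°)/H(120°) eclipsed 4.2; OH(240°)/H(240°) eclipsed 5.8 → 19.9 kJ/mol.
OCH3 at 60° (staggered): Cl(0°)/OCH3(60°) gauche 3.0 → 3.0 kJ/mol.
OCH3 at 120° (eclipsed): Cl(0°)/H(0°) eclipsed 5.3; H(120°)/OCH3(120°) eclipsed 6.4; OH(240°)/H(240°) eclipsed 5.8 → 17.5 kJ/mol.
OCH3 at 180° (staggered): OH(240°)/OCH3(180°) gauche 2.0 → 2.0 kJ/mol.
OCH3 at 240° (eclipsed): Cl(0°)/H(0°) eclipsed 5.3; H(120°)/H(120°) eclipsed 4.2; OH(240°)/OCH3(240°) eclipsed 8.7 → 18.2 kJ/mol.
OCH3 at 300° (staggered): Cl(0°)/OCH3(300°) gauche 3.0; OH(240°)/OCH3(300°) gauche 2.0 → 5.0 kJ/mol.
Max at 0° (19.9 kJ/mol), min at 180° (2.0 kJ/mol); barrier = 17.9 kJ/mol.

17.9 kJ/mol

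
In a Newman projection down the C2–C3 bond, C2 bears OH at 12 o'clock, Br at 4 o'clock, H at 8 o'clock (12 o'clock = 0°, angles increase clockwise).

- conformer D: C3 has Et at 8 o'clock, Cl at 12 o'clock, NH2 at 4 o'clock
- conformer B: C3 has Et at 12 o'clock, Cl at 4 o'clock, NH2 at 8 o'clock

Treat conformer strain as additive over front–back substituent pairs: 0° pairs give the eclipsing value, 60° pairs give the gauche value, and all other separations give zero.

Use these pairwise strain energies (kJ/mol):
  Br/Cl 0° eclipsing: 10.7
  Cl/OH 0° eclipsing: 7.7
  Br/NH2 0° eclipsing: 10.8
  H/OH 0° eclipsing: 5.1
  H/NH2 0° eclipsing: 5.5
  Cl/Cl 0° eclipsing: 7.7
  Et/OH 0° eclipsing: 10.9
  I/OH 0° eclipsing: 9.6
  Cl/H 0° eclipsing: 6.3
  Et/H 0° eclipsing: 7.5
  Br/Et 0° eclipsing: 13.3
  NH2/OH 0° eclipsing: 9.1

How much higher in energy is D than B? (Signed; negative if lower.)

-1.1 kJ/mol

D (eclipsed): OH(0°)/Cl(0°) eclipsed 7.7; Br(120°)/NH2(120°) eclipsed 10.8; H(240°)/Et(240°) eclipsed 7.5 → 26.0 kJ/mol.
B (eclipsed): OH(0°)/Et(0°) eclipsed 10.9; Br(120°)/Cl(120°) eclipsed 10.7; H(240°)/NH2(240°) eclipsed 5.5 → 27.1 kJ/mol.
E(D) − E(B) = 26.0 − 27.1 = -1.1 kJ/mol.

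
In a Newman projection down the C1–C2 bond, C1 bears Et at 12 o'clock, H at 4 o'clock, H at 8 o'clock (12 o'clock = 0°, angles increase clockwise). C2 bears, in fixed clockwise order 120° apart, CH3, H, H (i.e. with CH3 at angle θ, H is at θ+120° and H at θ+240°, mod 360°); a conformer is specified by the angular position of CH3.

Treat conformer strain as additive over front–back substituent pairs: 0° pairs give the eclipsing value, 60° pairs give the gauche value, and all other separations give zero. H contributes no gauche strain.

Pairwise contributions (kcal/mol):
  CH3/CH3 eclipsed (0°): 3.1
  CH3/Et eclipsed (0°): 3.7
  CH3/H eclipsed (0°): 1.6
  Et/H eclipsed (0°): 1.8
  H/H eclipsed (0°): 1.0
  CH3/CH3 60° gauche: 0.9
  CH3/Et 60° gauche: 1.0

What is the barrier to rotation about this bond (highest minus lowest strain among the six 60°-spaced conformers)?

5.7 kcal/mol

CH3 at 0° (eclipsed): Et–CH3 eclipsed, H–H eclipsed, H–H eclipsed; 3.7 + 1.0 + 1.0 = 5.7 kcal/mol.
CH3 at 60° (staggered): Et–CH3 gauche; 1.0 = 1.0 kcal/mol.
CH3 at 120° (eclipsed): Et–H eclipsed, H–CH3 eclipsed, H–H eclipsed; 1.8 + 1.6 + 1.0 = 4.4 kcal/mol.
CH3 at 180° (staggered): no non-H gauche contacts → 0.0 kcal/mol.
CH3 at 240° (eclipsed): Et–H eclipsed, H–H eclipsed, H–CH3 eclipsed; 1.8 + 1.0 + 1.6 = 4.4 kcal/mol.
CH3 at 300° (staggered): Et–CH3 gauche; 1.0 = 1.0 kcal/mol.
Max at 0° (5.7 kcal/mol), min at 180° (0.0 kcal/mol); barrier = 5.7 kcal/mol.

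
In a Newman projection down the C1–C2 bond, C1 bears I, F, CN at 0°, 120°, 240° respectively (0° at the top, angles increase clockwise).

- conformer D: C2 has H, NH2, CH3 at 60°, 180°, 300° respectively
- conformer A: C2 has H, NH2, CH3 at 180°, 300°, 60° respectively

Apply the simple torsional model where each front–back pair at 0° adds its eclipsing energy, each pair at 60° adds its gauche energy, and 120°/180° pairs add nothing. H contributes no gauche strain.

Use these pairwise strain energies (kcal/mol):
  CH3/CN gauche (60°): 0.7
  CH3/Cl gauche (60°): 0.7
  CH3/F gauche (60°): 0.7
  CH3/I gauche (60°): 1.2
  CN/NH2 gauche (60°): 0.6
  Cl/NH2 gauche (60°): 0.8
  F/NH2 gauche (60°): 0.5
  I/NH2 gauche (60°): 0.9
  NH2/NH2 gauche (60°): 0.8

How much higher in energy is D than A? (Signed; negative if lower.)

-0.4 kcal/mol

D (staggered): I–CH3 gauche, F–NH2 gauche, CN–NH2 gauche, CN–CH3 gauche; 1.2 + 0.5 + 0.6 + 0.7 = 3.0 kcal/mol.
A (staggered): I–NH2 gauche, I–CH3 gauche, F–CH3 gauche, CN–NH2 gauche; 0.9 + 1.2 + 0.7 + 0.6 = 3.4 kcal/mol.
E(D) − E(A) = 3.0 − 3.4 = -0.4 kcal/mol.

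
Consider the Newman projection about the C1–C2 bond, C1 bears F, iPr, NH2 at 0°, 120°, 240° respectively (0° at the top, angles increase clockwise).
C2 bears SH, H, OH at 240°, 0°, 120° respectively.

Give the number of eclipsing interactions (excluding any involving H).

Non-H eclipsing pairs: iPr(120°)/OH(120°); NH2(240°)/SH(240°) — 2 interactions.

2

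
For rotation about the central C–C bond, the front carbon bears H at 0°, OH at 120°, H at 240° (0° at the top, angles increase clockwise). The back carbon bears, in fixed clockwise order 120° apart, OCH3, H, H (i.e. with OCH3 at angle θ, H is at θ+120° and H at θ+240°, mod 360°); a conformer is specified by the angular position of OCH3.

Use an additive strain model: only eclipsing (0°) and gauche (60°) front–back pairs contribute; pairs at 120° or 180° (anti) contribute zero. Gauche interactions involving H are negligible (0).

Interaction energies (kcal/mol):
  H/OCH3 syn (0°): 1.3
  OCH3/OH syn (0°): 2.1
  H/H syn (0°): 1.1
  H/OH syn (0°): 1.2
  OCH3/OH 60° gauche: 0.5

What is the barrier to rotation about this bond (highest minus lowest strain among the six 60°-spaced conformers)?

OCH3 at 0° (eclipsed): H–OCH3 eclipsed, OH–H eclipsed, H–H eclipsed; 1.3 + 1.2 + 1.1 = 3.6 kcal/mol.
OCH3 at 60° (staggered): OH–OCH3 gauche; 0.5 = 0.5 kcal/mol.
OCH3 at 120° (eclipsed): H–H eclipsed, OH–OCH3 eclipsed, H–H eclipsed; 1.1 + 2.1 + 1.1 = 4.3 kcal/mol.
OCH3 at 180° (staggered): OH–OCH3 gauche; 0.5 = 0.5 kcal/mol.
OCH3 at 240° (eclipsed): H–H eclipsed, OH–H eclipsed, H–OCH3 eclipsed; 1.1 + 1.2 + 1.3 = 3.6 kcal/mol.
OCH3 at 300° (staggered): no non-H gauche contacts → 0.0 kcal/mol.
Max at 120° (4.3 kcal/mol), min at 300° (0.0 kcal/mol); barrier = 4.3 kcal/mol.

4.3 kcal/mol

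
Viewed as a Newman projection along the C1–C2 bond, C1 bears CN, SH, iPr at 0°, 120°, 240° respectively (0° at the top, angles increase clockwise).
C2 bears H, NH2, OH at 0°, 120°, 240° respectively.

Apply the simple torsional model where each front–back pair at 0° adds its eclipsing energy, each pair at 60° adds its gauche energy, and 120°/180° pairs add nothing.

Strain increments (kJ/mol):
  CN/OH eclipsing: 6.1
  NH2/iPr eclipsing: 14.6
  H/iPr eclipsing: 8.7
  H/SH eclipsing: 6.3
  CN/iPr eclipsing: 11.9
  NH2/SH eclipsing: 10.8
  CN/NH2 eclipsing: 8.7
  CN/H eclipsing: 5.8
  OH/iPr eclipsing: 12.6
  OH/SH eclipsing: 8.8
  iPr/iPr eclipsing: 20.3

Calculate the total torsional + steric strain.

29.2 kJ/mol

This conformer is eclipsed. CN at 0° is eclipsed with H at 0° (5.8); SH at 120° is eclipsed with NH2 at 120° (10.8); iPr at 240° is eclipsed with OH at 240° (12.6). Total 29.2 kJ/mol.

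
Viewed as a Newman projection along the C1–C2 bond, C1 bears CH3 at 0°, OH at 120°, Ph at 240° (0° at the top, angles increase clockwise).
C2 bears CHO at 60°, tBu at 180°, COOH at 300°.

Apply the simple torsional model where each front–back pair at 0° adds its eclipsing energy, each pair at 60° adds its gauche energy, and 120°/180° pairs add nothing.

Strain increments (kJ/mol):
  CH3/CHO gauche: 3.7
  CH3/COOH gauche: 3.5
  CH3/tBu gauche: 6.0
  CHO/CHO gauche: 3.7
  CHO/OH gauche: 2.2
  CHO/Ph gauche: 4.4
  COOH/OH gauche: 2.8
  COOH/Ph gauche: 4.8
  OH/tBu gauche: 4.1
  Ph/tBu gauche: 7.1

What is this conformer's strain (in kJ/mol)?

25.4 kJ/mol

This conformer (staggered): CH3–CHO gauche, CH3–COOH gauche, OH–CHO gauche, OH–tBu gauche, Ph–tBu gauche, Ph–COOH gauche; 3.7 + 3.5 + 2.2 + 4.1 + 7.1 + 4.8 = 25.4 kJ/mol.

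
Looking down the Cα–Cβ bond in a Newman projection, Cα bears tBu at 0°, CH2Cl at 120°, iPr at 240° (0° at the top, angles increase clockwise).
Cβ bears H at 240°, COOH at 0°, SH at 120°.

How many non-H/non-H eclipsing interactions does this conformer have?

2

Non-H eclipsing pairs: tBu(0°)/COOH(0°); CH2Cl(120°)/SH(120°) — 2 interactions.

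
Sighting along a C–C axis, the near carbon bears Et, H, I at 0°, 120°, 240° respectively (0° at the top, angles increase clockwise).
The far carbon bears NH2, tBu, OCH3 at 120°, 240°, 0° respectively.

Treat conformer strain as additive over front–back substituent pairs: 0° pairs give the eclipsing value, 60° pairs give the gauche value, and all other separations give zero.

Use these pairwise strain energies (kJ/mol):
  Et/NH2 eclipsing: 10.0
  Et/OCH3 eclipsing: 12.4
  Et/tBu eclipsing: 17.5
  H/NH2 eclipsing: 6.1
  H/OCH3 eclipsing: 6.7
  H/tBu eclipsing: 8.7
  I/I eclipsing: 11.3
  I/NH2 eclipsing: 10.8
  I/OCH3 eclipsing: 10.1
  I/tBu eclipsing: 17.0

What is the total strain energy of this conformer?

This conformer (eclipsed): Et–OCH3 eclipsed, H–NH2 eclipsed, I–tBu eclipsed; 12.4 + 6.1 + 17.0 = 35.5 kJ/mol.

35.5 kJ/mol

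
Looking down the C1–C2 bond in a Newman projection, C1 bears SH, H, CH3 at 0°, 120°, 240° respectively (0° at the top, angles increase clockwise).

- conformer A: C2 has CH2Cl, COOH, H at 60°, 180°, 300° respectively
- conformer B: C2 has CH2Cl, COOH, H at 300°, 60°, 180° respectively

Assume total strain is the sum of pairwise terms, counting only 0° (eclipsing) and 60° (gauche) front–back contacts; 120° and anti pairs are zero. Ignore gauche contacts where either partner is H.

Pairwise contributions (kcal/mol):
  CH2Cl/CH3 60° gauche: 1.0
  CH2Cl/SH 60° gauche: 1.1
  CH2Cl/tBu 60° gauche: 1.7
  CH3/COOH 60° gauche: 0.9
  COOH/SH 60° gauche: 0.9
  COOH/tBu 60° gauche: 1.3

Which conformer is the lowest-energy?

A (staggered): SH(0°)/CH2Cl(60°) gauche 1.1; CH3(240°)/COOH(180°) gauche 0.9 → 2.0 kcal/mol.
B (staggered): SH(0°)/CH2Cl(300°) gauche 1.1; SH(0°)/COOH(60°) gauche 0.9; CH3(240°)/CH2Cl(300°) gauche 1.0 → 3.0 kcal/mol.
A has the lowest total (2.0 kcal/mol).

A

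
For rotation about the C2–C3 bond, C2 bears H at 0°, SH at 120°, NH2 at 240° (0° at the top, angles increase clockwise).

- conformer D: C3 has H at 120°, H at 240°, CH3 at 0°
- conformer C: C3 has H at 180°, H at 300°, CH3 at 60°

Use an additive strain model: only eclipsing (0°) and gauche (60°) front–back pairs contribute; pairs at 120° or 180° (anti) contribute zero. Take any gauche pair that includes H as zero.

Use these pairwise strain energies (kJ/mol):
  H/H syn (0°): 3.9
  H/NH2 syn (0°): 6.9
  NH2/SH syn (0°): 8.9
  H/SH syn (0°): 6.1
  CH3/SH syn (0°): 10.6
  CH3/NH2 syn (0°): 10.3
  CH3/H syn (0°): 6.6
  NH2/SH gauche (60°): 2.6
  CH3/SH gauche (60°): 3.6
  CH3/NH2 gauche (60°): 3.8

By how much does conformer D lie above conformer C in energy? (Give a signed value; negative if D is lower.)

+16.0 kJ/mol

D (eclipsed): H(0°)/CH3(0°) eclipsed 6.6; SH(120°)/H(120°) eclipsed 6.1; NH2(240°)/H(240°) eclipsed 6.9 → 19.6 kJ/mol.
C (staggered): SH(120°)/CH3(60°) gauche 3.6 → 3.6 kJ/mol.
E(D) − E(C) = 19.6 − 3.6 = +16.0 kJ/mol.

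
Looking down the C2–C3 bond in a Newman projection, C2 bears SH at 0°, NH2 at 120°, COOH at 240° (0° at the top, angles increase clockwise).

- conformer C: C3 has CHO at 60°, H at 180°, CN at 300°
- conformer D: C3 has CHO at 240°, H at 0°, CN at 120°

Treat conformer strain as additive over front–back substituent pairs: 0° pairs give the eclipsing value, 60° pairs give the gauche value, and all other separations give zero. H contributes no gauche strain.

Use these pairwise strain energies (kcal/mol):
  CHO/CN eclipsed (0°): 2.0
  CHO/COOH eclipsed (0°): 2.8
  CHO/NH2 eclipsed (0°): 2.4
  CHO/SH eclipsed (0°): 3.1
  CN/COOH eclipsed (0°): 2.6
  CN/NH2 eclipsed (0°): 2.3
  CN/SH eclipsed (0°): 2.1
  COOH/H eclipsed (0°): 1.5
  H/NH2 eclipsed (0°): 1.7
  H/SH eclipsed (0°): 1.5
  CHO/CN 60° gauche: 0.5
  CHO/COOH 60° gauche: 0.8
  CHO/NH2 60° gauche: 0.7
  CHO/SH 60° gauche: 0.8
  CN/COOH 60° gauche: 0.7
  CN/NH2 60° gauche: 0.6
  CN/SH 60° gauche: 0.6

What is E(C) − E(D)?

C is staggered. SH at 0° is gauche with CHO at 60° (0.8); SH at 0° is gauche with CN at 300° (0.6); NH2 at 120° is gauche with CHO at 60° (0.7); COOH at 240° is gauche with CN at 300° (0.7). Total 2.8 kcal/mol.
D is eclipsed. SH at 0° is eclipsed with H at 0° (1.5); NH2 at 120° is eclipsed with CN at 120° (2.3); COOH at 240° is eclipsed with CHO at 240° (2.8). Total 6.6 kcal/mol.
E(C) − E(D) = 2.8 − 6.6 = -3.8 kcal/mol.

-3.8 kcal/mol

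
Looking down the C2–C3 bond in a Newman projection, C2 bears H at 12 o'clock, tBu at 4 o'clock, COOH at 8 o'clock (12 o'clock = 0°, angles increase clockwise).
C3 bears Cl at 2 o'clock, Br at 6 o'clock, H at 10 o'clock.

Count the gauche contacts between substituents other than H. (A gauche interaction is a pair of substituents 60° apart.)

3

Non-H gauche pairs: tBu(120°)/Cl(60°); tBu(120°)/Br(180°); COOH(240°)/Br(180°) — 3 interactions.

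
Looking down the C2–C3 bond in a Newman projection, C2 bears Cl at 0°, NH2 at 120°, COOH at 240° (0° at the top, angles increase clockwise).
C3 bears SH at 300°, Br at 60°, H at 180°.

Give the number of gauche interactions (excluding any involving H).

Non-H gauche pairs: Cl(0°)/SH(300°); Cl(0°)/Br(60°); NH2(120°)/Br(60°); COOH(240°)/SH(300°) — 4 interactions.

4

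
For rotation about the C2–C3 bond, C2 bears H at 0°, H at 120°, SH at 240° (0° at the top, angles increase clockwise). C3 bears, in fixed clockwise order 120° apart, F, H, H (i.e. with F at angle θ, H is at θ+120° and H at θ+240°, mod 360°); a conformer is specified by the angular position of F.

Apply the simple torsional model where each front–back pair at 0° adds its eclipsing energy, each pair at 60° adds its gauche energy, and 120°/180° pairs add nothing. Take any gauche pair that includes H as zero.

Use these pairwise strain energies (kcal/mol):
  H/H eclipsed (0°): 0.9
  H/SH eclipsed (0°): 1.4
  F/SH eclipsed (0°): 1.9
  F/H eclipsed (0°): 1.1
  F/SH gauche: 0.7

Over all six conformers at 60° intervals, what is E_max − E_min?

F at 0° (eclipsed): H(0°)/F(0°) eclipsed 1.1; H(120°)/H(120°) eclipsed 0.9; SH(240°)/H(240°) eclipsed 1.4 → 3.4 kcal/mol.
F at 60° (staggered): no non-H gauche contacts → 0.0 kcal/mol.
F at 120° (eclipsed): H(0°)/H(0°) eclipsed 0.9; H(120°)/F(120°) eclipsed 1.1; SH(240°)/H(240°) eclipsed 1.4 → 3.4 kcal/mol.
F at 180° (staggered): SH(240°)/F(180°) gauche 0.7 → 0.7 kcal/mol.
F at 240° (eclipsed): H(0°)/H(0°) eclipsed 0.9; H(120°)/H(120°) eclipsed 0.9; SH(240°)/F(240°) eclipsed 1.9 → 3.7 kcal/mol.
F at 300° (staggered): SH(240°)/F(300°) gauche 0.7 → 0.7 kcal/mol.
Max at 240° (3.7 kcal/mol), min at 60° (0.0 kcal/mol); barrier = 3.7 kcal/mol.

3.7 kcal/mol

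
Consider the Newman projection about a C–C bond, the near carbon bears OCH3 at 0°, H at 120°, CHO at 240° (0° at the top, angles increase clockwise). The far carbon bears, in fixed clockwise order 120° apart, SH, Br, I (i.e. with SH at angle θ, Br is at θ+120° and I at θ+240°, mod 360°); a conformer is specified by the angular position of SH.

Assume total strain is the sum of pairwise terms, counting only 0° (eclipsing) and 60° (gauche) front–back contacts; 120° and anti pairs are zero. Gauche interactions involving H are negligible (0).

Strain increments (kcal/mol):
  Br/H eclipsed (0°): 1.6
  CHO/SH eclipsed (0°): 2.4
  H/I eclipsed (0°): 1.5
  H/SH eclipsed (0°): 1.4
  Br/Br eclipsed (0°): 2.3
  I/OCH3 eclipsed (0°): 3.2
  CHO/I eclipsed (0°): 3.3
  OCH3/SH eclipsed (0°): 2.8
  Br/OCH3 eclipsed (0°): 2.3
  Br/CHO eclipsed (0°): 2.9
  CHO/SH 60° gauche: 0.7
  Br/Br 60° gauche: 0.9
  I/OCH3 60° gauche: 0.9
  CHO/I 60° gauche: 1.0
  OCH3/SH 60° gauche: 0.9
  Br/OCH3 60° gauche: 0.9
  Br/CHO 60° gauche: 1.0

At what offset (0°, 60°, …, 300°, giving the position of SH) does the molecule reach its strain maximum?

SH at 0° (eclipsed): OCH3–SH eclipsed, H–Br eclipsed, CHO–I eclipsed; 2.8 + 1.6 + 3.3 = 7.7 kcal/mol.
SH at 60° (staggered): OCH3–SH gauche, OCH3–I gauche, CHO–Br gauche, CHO–I gauche; 0.9 + 0.9 + 1.0 + 1.0 = 3.8 kcal/mol.
SH at 120° (eclipsed): OCH3–I eclipsed, H–SH eclipsed, CHO–Br eclipsed; 3.2 + 1.4 + 2.9 = 7.5 kcal/mol.
SH at 180° (staggered): OCH3–Br gauche, OCH3–I gauche, CHO–SH gauche, CHO–Br gauche; 0.9 + 0.9 + 0.7 + 1.0 = 3.5 kcal/mol.
SH at 240° (eclipsed): OCH3–Br eclipsed, H–I eclipsed, CHO–SH eclipsed; 2.3 + 1.5 + 2.4 = 6.2 kcal/mol.
SH at 300° (staggered): OCH3–SH gauche, OCH3–Br gauche, CHO–SH gauche, CHO–I gauche; 0.9 + 0.9 + 0.7 + 1.0 = 3.5 kcal/mol.
The maximum (7.7 kcal/mol) occurs with SH at 0°.

0°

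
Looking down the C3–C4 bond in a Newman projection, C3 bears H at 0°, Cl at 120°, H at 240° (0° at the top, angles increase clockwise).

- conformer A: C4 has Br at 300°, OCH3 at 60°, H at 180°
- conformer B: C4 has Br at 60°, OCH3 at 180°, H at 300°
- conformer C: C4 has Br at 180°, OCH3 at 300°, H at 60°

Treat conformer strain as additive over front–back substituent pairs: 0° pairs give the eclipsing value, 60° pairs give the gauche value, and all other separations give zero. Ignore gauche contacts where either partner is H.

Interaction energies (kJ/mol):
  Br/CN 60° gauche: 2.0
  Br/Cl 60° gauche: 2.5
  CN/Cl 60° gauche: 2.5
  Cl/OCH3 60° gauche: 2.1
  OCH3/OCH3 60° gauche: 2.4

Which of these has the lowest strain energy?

A

A (staggered): Cl–OCH3 gauche; 2.1 = 2.1 kJ/mol.
B (staggered): Cl–Br gauche, Cl–OCH3 gauche; 2.5 + 2.1 = 4.6 kJ/mol.
C (staggered): Cl–Br gauche; 2.5 = 2.5 kJ/mol.
A has the lowest total (2.1 kJ/mol).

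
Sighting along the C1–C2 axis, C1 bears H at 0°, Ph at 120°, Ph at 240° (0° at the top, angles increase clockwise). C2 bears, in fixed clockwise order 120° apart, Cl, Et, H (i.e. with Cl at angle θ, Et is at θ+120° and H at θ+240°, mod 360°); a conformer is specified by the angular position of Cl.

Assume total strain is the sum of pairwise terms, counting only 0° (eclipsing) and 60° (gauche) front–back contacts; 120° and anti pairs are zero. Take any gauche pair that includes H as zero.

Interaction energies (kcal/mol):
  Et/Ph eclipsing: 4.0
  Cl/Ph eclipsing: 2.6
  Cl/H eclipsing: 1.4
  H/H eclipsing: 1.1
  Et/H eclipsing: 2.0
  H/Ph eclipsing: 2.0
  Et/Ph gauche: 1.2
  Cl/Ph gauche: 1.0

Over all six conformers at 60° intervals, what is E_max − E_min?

Cl at 0° (eclipsed): H–Cl eclipsed, Ph–Et eclipsed, Ph–H eclipsed; 1.4 + 4.0 + 2.0 = 7.4 kcal/mol.
Cl at 60° (staggered): Ph–Cl gauche, Ph–Et gauche, Ph–Et gauche; 1.0 + 1.2 + 1.2 = 3.4 kcal/mol.
Cl at 120° (eclipsed): H–H eclipsed, Ph–Cl eclipsed, Ph–Et eclipsed; 1.1 + 2.6 + 4.0 = 7.7 kcal/mol.
Cl at 180° (staggered): Ph–Cl gauche, Ph–Cl gauche, Ph–Et gauche; 1.0 + 1.0 + 1.2 = 3.2 kcal/mol.
Cl at 240° (eclipsed): H–Et eclipsed, Ph–H eclipsed, Ph–Cl eclipsed; 2.0 + 2.0 + 2.6 = 6.6 kcal/mol.
Cl at 300° (staggered): Ph–Et gauche, Ph–Cl gauche; 1.2 + 1.0 = 2.2 kcal/mol.
Max at 120° (7.7 kcal/mol), min at 300° (2.2 kcal/mol); barrier = 5.5 kcal/mol.

5.5 kcal/mol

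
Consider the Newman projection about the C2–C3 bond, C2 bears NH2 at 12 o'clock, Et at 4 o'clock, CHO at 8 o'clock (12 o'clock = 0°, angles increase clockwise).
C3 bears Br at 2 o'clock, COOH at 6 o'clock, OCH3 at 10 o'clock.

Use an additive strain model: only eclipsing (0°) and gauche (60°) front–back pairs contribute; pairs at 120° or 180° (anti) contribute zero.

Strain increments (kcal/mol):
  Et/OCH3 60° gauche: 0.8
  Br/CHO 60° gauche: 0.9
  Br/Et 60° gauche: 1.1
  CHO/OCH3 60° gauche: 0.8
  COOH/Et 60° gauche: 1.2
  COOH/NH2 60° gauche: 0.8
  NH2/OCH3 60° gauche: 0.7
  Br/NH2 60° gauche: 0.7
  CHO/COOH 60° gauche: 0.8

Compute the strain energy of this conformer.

5.3 kcal/mol

This conformer (staggered): NH2(0°)/Br(60°) gauche 0.7; NH2(0°)/OCH3(300°) gauche 0.7; Et(120°)/Br(60°) gauche 1.1; Et(120°)/COOH(180°) gauche 1.2; CHO(240°)/COOH(180°) gauche 0.8; CHO(240°)/OCH3(300°) gauche 0.8 → 5.3 kcal/mol.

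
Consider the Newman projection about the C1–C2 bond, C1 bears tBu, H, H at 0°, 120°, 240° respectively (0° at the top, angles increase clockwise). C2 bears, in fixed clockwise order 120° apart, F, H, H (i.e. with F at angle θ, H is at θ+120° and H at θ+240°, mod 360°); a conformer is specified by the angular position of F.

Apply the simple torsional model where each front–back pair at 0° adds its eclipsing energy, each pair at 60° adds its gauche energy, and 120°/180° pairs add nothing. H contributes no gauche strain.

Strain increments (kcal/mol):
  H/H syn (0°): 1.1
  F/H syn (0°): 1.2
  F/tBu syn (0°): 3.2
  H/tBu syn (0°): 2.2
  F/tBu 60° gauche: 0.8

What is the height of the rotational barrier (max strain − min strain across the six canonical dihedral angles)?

5.4 kcal/mol

F at 0° is eclipsed. tBu at 0° is eclipsed with F at 0° (3.2); H at 120° is eclipsed with H at 120° (1.1); H at 240° is eclipsed with H at 240° (1.1). Total 5.4 kcal/mol.
F at 60° is staggered. tBu at 0° is gauche with F at 60° (0.8). Total 0.8 kcal/mol.
F at 120° is eclipsed. tBu at 0° is eclipsed with H at 0° (2.2); H at 120° is eclipsed with F at 120° (1.2); H at 240° is eclipsed with H at 240° (1.1). Total 4.5 kcal/mol.
F at 180° (staggered): no non-H gauche contacts → 0.0 kcal/mol.
F at 240° is eclipsed. tBu at 0° is eclipsed with H at 0° (2.2); H at 120° is eclipsed with H at 120° (1.1); H at 240° is eclipsed with F at 240° (1.2). Total 4.5 kcal/mol.
F at 300° is staggered. tBu at 0° is gauche with F at 300° (0.8). Total 0.8 kcal/mol.
Max at 0° (5.4 kcal/mol), min at 180° (0.0 kcal/mol); barrier = 5.4 kcal/mol.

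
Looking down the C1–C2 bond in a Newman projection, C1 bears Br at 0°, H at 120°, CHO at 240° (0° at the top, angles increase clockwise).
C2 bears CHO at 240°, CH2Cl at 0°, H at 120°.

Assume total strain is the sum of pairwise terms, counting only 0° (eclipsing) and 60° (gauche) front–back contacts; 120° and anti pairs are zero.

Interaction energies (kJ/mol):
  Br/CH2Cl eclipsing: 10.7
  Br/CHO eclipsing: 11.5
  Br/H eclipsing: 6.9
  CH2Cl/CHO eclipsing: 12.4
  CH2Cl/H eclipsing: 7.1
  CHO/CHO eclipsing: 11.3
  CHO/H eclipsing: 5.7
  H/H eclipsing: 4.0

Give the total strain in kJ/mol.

26.0 kJ/mol

This conformer (eclipsed): Br(0°)/CH2Cl(0°) eclipsed 10.7; H(120°)/H(120°) eclipsed 4.0; CHO(240°)/CHO(240°) eclipsed 11.3 → 26.0 kJ/mol.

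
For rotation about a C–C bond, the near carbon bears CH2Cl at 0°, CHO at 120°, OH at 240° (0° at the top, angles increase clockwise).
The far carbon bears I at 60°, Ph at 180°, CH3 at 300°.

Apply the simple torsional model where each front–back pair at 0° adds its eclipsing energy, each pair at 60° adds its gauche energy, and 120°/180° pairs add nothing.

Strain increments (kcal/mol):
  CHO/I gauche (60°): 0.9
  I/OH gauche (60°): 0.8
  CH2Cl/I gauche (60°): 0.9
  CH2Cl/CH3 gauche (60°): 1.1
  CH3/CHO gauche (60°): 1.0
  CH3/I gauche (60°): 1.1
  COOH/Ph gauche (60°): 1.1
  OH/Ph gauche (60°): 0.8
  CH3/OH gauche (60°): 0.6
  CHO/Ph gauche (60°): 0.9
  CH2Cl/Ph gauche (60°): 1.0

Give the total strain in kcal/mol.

This conformer (staggered): CH2Cl–I gauche, CH2Cl–CH3 gauche, CHO–I gauche, CHO–Ph gauche, OH–Ph gauche, OH–CH3 gauche; 0.9 + 1.1 + 0.9 + 0.9 + 0.8 + 0.6 = 5.2 kcal/mol.

5.2 kcal/mol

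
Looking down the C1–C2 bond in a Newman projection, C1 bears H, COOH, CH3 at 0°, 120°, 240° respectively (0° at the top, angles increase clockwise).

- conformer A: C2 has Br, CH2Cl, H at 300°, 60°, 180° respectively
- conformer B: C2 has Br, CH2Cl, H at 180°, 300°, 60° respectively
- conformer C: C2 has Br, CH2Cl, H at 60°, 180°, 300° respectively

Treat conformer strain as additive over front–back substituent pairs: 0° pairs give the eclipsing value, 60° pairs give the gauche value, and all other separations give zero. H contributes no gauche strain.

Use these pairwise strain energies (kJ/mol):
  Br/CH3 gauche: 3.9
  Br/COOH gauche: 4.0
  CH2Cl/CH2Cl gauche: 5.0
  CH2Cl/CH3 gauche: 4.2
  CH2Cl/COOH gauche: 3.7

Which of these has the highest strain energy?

A (staggered): COOH–CH2Cl gauche, CH3–Br gauche; 3.7 + 3.9 = 7.6 kJ/mol.
B (staggered): COOH–Br gauche, CH3–Br gauche, CH3–CH2Cl gauche; 4.0 + 3.9 + 4.2 = 12.1 kJ/mol.
C (staggered): COOH–Br gauche, COOH–CH2Cl gauche, CH3–CH2Cl gauche; 4.0 + 3.7 + 4.2 = 11.9 kJ/mol.
B has the highest total (12.1 kJ/mol).

B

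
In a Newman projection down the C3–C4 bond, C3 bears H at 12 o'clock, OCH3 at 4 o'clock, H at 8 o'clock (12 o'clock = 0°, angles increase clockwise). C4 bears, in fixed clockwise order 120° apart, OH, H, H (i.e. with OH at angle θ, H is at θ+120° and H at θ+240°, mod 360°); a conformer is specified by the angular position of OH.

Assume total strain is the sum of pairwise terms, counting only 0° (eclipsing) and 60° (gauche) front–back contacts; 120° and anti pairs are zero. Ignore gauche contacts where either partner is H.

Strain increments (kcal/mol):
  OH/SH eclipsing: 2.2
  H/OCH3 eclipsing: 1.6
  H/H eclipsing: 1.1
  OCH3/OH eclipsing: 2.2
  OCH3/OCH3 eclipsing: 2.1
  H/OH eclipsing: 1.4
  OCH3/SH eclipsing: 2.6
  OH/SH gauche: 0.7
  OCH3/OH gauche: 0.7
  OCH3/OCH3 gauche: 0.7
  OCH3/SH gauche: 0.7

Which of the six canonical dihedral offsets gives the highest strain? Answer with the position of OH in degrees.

120°

OH at 0° (eclipsed): H(0°)/OH(0°) eclipsed 1.4; OCH3(120°)/H(120°) eclipsed 1.6; H(240°)/H(240°) eclipsed 1.1 → 4.1 kcal/mol.
OH at 60° (staggered): OCH3(120°)/OH(60°) gauche 0.7 → 0.7 kcal/mol.
OH at 120° (eclipsed): H(0°)/H(0°) eclipsed 1.1; OCH3(120°)/OH(120°) eclipsed 2.2; H(240°)/H(240°) eclipsed 1.1 → 4.4 kcal/mol.
OH at 180° (staggered): OCH3(120°)/OH(180°) gauche 0.7 → 0.7 kcal/mol.
OH at 240° (eclipsed): H(0°)/H(0°) eclipsed 1.1; OCH3(120°)/H(120°) eclipsed 1.6; H(240°)/OH(240°) eclipsed 1.4 → 4.1 kcal/mol.
OH at 300° (staggered): no non-H gauche contacts → 0.0 kcal/mol.
The maximum (4.4 kcal/mol) occurs with OH at 120°.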